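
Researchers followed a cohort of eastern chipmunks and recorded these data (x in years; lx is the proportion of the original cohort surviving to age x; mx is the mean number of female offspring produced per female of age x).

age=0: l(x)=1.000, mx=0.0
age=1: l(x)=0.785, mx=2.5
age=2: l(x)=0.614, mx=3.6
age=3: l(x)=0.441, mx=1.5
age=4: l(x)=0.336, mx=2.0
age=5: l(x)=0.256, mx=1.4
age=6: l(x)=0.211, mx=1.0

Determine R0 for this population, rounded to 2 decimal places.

lx·mx by age: 0, 1.9625, 2.2104, 0.6615, 0.672, 0.3584, 0.211
R0 = Σ lx·mx = 6.0758 → 6.08

6.08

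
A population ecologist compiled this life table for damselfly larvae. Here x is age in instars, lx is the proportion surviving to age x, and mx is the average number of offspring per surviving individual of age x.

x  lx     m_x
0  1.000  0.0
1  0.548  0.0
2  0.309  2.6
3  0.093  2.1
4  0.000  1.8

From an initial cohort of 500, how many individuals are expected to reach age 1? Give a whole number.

274

Expected survivors = N0 · l_1 = 500 × 0.548 = 274 → 274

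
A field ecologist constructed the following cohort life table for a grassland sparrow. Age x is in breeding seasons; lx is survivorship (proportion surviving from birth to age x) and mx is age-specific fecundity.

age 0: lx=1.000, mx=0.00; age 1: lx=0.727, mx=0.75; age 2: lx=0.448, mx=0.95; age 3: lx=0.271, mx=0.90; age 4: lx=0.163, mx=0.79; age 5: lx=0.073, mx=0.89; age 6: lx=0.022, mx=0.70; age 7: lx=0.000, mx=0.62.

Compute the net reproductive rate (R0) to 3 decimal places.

lx·mx by age: 0, 0.54525, 0.4256, 0.2439, 0.12877, 0.06497, 0.0154, 0
R0 = Σ lx·mx = 1.42389 → 1.424

1.424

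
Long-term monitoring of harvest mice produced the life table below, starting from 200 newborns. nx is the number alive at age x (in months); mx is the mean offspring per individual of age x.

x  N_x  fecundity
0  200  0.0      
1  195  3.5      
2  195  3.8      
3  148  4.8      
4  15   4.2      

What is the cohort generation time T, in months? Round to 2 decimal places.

lx = nx/n0 = nx/200: 1, 0.975, 0.975, 0.74, 0.075
lx·mx: 0, 3.4125, 3.705, 3.552, 0.315 → R0 = 10.9845
x·lx·mx: 0, 3.4125, 7.41, 10.656, 1.26 → Σ = 22.7385
T = 22.7385 / 10.9845 = 2.070053… → 2.07

2.07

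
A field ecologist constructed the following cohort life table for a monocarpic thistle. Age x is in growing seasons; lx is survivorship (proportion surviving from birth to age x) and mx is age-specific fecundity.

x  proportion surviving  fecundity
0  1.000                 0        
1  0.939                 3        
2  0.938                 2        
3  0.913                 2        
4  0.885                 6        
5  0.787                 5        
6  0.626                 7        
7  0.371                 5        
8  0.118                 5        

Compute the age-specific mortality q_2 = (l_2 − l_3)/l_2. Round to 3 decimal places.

0.027

q_2 = (l_2 − l_3) / l_2 = (0.938 − 0.913) / 0.938
     = 0.025 / 0.938 = 0.026652… → 0.027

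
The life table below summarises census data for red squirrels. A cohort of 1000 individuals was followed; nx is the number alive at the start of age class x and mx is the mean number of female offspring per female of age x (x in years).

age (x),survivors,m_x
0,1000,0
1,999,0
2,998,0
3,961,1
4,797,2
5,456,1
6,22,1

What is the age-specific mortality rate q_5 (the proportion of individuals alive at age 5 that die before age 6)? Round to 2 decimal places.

lx = nx/n0 = nx/1000: 1, 0.999, 0.998, 0.961, 0.797, 0.456, 0.022
q_5 = (l_5 − l_6) / l_5 = (0.456 − 0.022) / 0.456
     = 0.434 / 0.456 = 0.951754… → 0.95

0.95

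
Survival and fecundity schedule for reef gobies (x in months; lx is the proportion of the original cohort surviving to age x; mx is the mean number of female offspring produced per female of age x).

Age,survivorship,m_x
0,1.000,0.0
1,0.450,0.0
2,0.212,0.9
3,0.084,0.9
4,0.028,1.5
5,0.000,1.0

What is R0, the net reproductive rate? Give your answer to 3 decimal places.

lx·mx by age: 0, 0, 0.1908, 0.0756, 0.042, 0
R0 = Σ lx·mx = 0.3084 → 0.308

0.308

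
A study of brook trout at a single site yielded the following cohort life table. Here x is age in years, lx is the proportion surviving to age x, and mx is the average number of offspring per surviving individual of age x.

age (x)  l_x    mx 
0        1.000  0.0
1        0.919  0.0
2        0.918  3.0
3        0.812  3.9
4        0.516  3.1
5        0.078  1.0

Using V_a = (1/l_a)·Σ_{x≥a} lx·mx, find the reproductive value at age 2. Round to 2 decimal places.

8.28

lx·mx for x ≥ 2: 2.754, 3.1668, 1.5996, 0.078 → sum = 7.5984
V_2 = 7.5984 / l_2 = 7.5984 / 0.918 = 8.277124… → 8.28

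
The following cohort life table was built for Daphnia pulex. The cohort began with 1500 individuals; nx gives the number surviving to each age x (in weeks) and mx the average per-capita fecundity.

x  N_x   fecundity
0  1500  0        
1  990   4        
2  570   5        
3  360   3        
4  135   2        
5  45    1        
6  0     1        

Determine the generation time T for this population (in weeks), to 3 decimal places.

1.731

lx = nx/n0 = nx/1500: 1, 0.66, 0.38, 0.24, 0.09, 0.03, 0
lx·mx: 0, 2.64, 1.9, 0.72, 0.18, 0.03, 0 → R0 = 5.47
x·lx·mx: 0, 2.64, 3.8, 2.16, 0.72, 0.15, 0 → Σ = 9.47
T = 9.47 / 5.47 = 1.731261… → 1.731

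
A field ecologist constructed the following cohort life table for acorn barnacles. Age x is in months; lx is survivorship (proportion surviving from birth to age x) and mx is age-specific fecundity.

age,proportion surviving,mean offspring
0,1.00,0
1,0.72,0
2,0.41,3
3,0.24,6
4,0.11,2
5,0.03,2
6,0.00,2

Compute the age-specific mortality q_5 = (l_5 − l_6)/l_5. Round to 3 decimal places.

1.000

q_5 = (l_5 − l_6) / l_5 = (0.03 − 0) / 0.03
     = 0.03 / 0.03 = 1 → 1.000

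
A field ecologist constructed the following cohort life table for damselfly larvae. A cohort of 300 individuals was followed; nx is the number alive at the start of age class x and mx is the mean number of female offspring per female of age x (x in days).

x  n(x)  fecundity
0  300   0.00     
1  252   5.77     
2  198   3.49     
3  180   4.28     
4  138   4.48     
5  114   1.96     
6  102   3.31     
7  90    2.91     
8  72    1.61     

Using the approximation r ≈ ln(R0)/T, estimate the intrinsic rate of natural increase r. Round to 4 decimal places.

0.8936

lx = nx/n0 = nx/300: 1, 0.84, 0.66, 0.6, 0.46, 0.38, 0.34, 0.3, 0.24
R0 = Σ lx·mx = 0 + 4.8468 + 2.3034 + 2.568 + 2.0608 + 0.7448 + 1.1254 + 0.873 + 0.3864 = 14.9086
Σ x·lx·mx = 45.0794; T = 45.0794/14.9086 = 3.02372…
r ≈ ln(R0)/T = ln(14.9086)/3.02372… = 0.893581… → 0.8936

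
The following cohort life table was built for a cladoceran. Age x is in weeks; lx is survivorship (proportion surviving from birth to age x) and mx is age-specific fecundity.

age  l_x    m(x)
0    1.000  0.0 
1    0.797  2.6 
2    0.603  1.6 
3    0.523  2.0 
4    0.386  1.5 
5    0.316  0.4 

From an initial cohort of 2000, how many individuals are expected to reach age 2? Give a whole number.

1206

Expected survivors = N0 · l_2 = 2000 × 0.603 = 1206 → 1206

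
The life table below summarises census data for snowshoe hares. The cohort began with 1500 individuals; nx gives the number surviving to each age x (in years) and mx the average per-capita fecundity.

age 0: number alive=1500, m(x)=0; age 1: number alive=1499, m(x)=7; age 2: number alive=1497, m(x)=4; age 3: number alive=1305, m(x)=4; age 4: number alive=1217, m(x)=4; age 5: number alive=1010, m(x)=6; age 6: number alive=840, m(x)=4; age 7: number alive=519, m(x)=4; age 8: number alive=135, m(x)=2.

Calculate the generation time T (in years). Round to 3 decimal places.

3.254

lx = nx/n0 = nx/1500: 1, 0.99933…, 0.998, 0.87, 0.81133…, 0.67333…, 0.56, 0.346, 0.09
lx·mx: 0, 6.995333…, 3.992, 3.48, 3.245333…, 4.04…, 2.24, 1.384, 0.18 → R0 = 25.556667…
x·lx·mx: 0, 6.995333…, 7.984, 10.44, 12.981333…, 20.2…, 13.44, 9.688, 1.44 → Σ = 83.168667…
T = 83.168667… / 25.556667… = 3.254285… → 3.254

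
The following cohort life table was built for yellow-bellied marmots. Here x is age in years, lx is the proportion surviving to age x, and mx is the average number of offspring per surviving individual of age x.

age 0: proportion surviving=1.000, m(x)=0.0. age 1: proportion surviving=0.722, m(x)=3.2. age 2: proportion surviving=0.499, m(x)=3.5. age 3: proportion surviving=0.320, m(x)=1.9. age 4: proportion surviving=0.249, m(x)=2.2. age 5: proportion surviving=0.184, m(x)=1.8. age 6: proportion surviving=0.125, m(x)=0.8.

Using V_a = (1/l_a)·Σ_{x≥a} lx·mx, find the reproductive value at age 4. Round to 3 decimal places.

3.932

lx·mx for x ≥ 4: 0.5478, 0.3312, 0.1 → sum = 0.979
V_4 = 0.979 / l_4 = 0.979 / 0.249 = 3.931727… → 3.932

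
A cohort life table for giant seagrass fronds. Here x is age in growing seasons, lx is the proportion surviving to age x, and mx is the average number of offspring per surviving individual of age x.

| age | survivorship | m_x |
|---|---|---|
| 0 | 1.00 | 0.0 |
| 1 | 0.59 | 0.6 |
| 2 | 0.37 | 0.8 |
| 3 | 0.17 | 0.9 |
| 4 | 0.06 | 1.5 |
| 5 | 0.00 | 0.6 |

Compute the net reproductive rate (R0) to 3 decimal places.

0.893

lx·mx by age: 0, 0.354, 0.296, 0.153, 0.09, 0
R0 = Σ lx·mx = 0.893 → 0.893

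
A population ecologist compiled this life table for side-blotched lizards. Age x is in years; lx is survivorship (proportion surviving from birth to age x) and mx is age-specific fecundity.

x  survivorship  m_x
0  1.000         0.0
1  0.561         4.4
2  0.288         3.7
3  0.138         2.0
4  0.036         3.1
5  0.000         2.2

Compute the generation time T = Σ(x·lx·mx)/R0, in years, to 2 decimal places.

1.50

lx·mx: 0, 2.4684, 1.0656, 0.276, 0.1116, 0 → R0 = 3.9216
x·lx·mx: 0, 2.4684, 2.1312, 0.828, 0.4464, 0 → Σ = 5.874
T = 5.874 / 3.9216 = 1.497858… → 1.50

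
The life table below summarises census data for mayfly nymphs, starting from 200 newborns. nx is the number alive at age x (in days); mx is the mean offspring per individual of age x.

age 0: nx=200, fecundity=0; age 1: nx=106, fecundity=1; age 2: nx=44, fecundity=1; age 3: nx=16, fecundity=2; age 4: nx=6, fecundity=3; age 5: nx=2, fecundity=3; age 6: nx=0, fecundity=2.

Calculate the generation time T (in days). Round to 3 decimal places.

lx = nx/n0 = nx/200: 1, 0.53, 0.22, 0.08, 0.03, 0.01, 0
lx·mx: 0, 0.53, 0.22, 0.16, 0.09, 0.03, 0 → R0 = 1.03
x·lx·mx: 0, 0.53, 0.44, 0.48, 0.36, 0.15, 0 → Σ = 1.96
T = 1.96 / 1.03 = 1.902913… → 1.903

1.903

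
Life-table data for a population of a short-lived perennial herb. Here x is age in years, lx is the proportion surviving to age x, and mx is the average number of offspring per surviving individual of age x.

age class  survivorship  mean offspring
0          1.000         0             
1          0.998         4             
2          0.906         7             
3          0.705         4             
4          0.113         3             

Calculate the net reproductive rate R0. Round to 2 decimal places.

13.49

lx·mx by age: 0, 3.992, 6.342, 2.82, 0.339
R0 = Σ lx·mx = 13.493 → 13.49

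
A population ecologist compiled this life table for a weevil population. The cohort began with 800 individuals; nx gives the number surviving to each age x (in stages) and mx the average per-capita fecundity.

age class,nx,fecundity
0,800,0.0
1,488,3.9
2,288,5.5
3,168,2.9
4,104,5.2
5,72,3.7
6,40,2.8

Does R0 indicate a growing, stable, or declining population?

growing

lx = nx/n0 = nx/800: 1, 0.61, 0.36, 0.21, 0.13, 0.09, 0.05
R0 = Σ lx·mx = 0 + 2.379 + 1.98 + 0.609 + 0.676 + 0.333 + 0.14 = 6.117
R0 > 1, so the population is growing.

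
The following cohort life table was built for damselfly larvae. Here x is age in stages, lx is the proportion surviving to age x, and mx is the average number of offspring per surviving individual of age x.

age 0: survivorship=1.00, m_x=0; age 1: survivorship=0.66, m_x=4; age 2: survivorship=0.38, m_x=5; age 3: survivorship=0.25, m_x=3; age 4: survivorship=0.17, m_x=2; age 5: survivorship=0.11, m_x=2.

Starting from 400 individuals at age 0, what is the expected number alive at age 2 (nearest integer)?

152

Expected survivors = N0 · l_2 = 400 × 0.38 = 152 → 152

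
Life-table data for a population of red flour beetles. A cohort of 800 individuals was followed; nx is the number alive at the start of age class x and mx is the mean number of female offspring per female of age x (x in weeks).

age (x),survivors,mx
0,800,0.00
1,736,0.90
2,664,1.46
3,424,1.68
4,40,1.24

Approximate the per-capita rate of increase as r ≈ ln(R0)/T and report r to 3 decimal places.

lx = nx/n0 = nx/800: 1, 0.92, 0.83, 0.53, 0.05
R0 = Σ lx·mx = 0 + 0.828 + 1.2118 + 0.8904 + 0.062 = 2.9922
Σ x·lx·mx = 6.1708; T = 6.1708/2.9922 = 2.0623…
r ≈ ln(R0)/T = ln(2.9922)/2.0623… = 0.53145… → 0.531

0.531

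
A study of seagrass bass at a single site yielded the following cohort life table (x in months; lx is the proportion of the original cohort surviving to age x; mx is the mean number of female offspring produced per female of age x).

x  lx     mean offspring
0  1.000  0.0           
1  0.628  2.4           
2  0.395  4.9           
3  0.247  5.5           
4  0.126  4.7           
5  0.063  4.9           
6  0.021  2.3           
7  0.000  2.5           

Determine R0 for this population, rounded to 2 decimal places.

lx·mx by age: 0, 1.5072, 1.9355, 1.3585, 0.5922, 0.3087, 0.0483, 0
R0 = Σ lx·mx = 5.7504 → 5.75

5.75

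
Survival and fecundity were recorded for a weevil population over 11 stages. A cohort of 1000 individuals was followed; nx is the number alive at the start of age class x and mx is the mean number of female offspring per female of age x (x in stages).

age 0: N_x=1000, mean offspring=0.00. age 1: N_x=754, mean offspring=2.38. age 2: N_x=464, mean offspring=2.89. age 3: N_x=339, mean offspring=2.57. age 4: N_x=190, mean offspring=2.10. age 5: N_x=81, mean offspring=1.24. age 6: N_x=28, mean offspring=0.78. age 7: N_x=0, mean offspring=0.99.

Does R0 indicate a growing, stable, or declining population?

lx = nx/n0 = nx/1000: 1, 0.754, 0.464, 0.339, 0.19, 0.081, 0.028, 0
R0 = Σ lx·mx = 0 + 1.79452 + 1.34096 + 0.87123 + 0.399 + 0.10044 + 0.02184 + 0 = 4.52799
R0 > 1, so the population is growing.

growing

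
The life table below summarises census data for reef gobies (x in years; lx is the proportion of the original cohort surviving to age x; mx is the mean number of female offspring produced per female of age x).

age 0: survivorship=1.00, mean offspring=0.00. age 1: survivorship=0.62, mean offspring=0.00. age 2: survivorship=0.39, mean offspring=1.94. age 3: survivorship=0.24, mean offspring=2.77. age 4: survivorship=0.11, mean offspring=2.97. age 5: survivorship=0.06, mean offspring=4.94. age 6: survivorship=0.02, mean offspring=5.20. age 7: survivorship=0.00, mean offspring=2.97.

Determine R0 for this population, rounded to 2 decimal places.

lx·mx by age: 0, 0, 0.7566, 0.6648, 0.3267, 0.2964, 0.104, 0
R0 = Σ lx·mx = 2.1485 → 2.15

2.15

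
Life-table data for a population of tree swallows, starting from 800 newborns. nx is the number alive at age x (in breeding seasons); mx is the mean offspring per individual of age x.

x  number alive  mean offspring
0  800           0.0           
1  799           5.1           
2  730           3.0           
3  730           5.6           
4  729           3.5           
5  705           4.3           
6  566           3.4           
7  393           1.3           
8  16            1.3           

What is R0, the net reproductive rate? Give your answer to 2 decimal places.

22.99

lx = nx/n0 = nx/800: 1, 0.99875, 0.9125, 0.9125, 0.91125, 0.88125, 0.7075, 0.49125, 0.02
lx·mx by age: 0, 5.093625, 2.7375, 5.11, 3.189375, 3.789375, 2.4055, 0.638625, 0.026
R0 = Σ lx·mx = 22.99 → 22.99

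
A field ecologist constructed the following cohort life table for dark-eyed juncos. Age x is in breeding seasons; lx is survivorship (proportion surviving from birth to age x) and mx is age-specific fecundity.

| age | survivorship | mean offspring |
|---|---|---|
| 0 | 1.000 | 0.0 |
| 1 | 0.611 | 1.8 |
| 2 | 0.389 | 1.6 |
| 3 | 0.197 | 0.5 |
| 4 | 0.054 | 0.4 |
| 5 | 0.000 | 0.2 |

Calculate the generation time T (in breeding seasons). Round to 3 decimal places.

lx·mx: 0, 1.0998, 0.6224, 0.0985, 0.0216, 0 → R0 = 1.8423
x·lx·mx: 0, 1.0998, 1.2448, 0.2955, 0.0864, 0 → Σ = 2.7265
T = 2.7265 / 1.8423 = 1.479944… → 1.480

1.480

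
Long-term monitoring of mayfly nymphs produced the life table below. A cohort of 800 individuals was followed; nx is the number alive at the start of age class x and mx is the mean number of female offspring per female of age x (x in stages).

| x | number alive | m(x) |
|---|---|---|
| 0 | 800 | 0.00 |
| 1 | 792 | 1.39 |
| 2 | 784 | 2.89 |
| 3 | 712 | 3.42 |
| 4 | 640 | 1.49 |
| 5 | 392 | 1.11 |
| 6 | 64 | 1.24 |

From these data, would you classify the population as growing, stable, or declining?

growing

lx = nx/n0 = nx/800: 1, 0.99, 0.98, 0.89, 0.8, 0.49, 0.08
R0 = Σ lx·mx = 0 + 1.3761 + 2.8322 + 3.0438 + 1.192 + 0.5439 + 0.0992 = 9.0872
R0 > 1, so the population is growing.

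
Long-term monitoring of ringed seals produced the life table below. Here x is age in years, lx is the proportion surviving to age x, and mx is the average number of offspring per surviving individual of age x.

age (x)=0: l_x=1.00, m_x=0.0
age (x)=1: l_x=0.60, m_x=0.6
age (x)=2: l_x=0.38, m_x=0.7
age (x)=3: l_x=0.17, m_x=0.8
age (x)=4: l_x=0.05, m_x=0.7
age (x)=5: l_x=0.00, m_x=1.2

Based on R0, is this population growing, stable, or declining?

R0 = Σ lx·mx = 0 + 0.36 + 0.266 + 0.136 + 0.035 + 0 = 0.797
R0 < 1, so the population is declining.

declining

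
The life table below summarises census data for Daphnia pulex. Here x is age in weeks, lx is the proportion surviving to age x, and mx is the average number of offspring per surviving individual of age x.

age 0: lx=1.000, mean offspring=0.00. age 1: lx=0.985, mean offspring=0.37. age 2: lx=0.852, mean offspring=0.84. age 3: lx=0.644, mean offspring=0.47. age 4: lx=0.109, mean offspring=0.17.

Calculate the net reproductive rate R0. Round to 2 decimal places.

1.40

lx·mx by age: 0, 0.36445, 0.71568, 0.30268, 0.01853
R0 = Σ lx·mx = 1.40134 → 1.40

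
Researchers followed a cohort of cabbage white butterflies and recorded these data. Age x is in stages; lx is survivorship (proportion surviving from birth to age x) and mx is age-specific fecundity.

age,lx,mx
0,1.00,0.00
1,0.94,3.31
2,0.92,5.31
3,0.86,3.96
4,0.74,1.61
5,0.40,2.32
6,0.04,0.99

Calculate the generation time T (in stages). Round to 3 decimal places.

2.414

lx·mx: 0, 3.1114, 4.8852, 3.4056, 1.1914, 0.928, 0.0396 → R0 = 13.5612
x·lx·mx: 0, 3.1114, 9.7704, 10.2168, 4.7656, 4.64, 0.2376 → Σ = 32.7418
T = 32.7418 / 13.5612 = 2.414373… → 2.414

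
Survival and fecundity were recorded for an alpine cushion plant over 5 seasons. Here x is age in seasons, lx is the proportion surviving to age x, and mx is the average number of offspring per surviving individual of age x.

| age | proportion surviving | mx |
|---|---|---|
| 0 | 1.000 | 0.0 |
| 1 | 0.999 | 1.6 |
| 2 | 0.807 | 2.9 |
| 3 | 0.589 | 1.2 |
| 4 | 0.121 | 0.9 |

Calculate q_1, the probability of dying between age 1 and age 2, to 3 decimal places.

0.192

q_1 = (l_1 − l_2) / l_1 = (0.999 − 0.807) / 0.999
     = 0.192 / 0.999 = 0.192192… → 0.192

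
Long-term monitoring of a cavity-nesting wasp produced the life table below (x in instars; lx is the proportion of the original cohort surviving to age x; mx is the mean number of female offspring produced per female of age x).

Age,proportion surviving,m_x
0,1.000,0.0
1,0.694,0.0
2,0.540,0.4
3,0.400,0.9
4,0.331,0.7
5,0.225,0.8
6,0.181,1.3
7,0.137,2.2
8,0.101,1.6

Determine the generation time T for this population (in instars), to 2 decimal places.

4.84

lx·mx: 0, 0, 0.216, 0.36, 0.2317, 0.18, 0.2353, 0.3014, 0.1616 → R0 = 1.686
x·lx·mx: 0, 0, 0.432, 1.08, 0.9268, 0.9, 1.4118, 2.1098, 1.2928 → Σ = 8.1532
T = 8.1532 / 1.686 = 4.835824… → 4.84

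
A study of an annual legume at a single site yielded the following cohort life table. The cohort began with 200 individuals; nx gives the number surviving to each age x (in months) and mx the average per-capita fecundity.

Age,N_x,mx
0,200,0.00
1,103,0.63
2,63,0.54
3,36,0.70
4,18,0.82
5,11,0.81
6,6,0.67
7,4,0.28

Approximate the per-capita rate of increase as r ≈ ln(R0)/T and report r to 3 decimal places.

-0.119

lx = nx/n0 = nx/200: 1, 0.515, 0.315, 0.18, 0.09, 0.055, 0.03, 0.02
R0 = Σ lx·mx = 0 + 0.32445 + 0.1701 + 0.126 + 0.0738 + 0.04455 + 0.0201 + 0.0056 = 0.7646
Σ x·lx·mx = 1.7204; T = 1.7204/0.7646 = 2.25007…
r ≈ ln(R0)/T = ln(0.7646)/2.25007… = -0.11929… → -0.119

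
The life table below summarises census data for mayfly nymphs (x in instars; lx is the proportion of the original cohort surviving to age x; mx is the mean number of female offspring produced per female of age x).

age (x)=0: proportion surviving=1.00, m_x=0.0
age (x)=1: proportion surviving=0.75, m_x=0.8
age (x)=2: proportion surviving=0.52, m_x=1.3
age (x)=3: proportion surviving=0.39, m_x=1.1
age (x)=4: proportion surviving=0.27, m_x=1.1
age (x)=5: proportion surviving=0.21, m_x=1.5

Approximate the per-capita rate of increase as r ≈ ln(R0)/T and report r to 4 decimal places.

R0 = Σ lx·mx = 0 + 0.6 + 0.676 + 0.429 + 0.297 + 0.315 = 2.317
Σ x·lx·mx = 6.002; T = 6.002/2.317 = 2.59042…
r ≈ ln(R0)/T = ln(2.317)/2.59042… = 0.324377… → 0.3244

0.3244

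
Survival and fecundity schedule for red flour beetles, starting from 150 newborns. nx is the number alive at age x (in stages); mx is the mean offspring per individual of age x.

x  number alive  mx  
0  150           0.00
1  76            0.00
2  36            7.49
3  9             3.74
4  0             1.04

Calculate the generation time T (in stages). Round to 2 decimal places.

2.11

lx = nx/n0 = nx/150: 1, 0.50667…, 0.24, 0.06, 0
lx·mx: 0, 0, 1.7976, 0.2244, 0 → R0 = 2.022…
x·lx·mx: 0, 0, 3.5952, 0.6732, 0 → Σ = 4.2684…
T = 4.2684… / 2.022… = 2.110979… → 2.11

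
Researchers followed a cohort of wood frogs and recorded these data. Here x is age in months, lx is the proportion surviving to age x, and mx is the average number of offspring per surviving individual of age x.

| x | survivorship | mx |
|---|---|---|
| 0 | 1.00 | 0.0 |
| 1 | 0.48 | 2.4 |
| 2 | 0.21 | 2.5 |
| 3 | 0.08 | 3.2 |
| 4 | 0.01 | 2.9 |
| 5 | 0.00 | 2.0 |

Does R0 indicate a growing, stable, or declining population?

growing

R0 = Σ lx·mx = 0 + 1.152 + 0.525 + 0.256 + 0.029 + 0 = 1.962
R0 > 1, so the population is growing.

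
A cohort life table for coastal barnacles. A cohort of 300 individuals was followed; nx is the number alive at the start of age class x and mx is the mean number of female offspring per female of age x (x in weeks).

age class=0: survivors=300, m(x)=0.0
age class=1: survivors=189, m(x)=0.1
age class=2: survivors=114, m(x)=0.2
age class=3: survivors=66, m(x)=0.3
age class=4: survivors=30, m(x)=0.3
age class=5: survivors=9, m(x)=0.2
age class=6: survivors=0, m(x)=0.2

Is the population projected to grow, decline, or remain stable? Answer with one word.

declining

lx = nx/n0 = nx/300: 1, 0.63, 0.38, 0.22, 0.1, 0.03, 0
R0 = Σ lx·mx = 0 + 0.063 + 0.076 + 0.066 + 0.03 + 0.006 + 0 = 0.241
R0 < 1, so the population is declining.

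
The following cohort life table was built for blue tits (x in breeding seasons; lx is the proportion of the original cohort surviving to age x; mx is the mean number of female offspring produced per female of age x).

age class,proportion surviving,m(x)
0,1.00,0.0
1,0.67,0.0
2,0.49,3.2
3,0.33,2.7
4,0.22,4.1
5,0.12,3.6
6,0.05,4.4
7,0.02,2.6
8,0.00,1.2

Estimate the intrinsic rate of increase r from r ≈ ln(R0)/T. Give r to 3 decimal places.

R0 = Σ lx·mx = 0 + 0 + 1.568 + 0.891 + 0.902 + 0.432 + 0.22 + 0.052 + 0 = 4.065
Σ x·lx·mx = 13.261; T = 13.261/4.065 = 3.26224…
r ≈ ln(R0)/T = ln(4.065)/3.26224… = 0.42989… → 0.430

0.430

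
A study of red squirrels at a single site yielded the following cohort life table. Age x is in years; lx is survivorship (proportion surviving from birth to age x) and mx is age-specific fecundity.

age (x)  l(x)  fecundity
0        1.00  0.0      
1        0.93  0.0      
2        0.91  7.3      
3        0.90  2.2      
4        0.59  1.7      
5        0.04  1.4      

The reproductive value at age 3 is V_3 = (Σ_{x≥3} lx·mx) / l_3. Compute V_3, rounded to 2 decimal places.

lx·mx for x ≥ 3: 1.98, 1.003, 0.056 → sum = 3.039
V_3 = 3.039 / l_3 = 3.039 / 0.9 = 3.376667… → 3.38

3.38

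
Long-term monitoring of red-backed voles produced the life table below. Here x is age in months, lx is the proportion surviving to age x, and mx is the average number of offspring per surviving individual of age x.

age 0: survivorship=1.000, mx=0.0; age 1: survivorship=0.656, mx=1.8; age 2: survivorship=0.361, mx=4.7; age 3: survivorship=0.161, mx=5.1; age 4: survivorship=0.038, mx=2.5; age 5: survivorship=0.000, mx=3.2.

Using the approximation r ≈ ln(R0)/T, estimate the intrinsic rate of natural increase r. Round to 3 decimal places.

0.682

R0 = Σ lx·mx = 0 + 1.1808 + 1.6967 + 0.8211 + 0.095 + 0 = 3.7936
Σ x·lx·mx = 7.4175; T = 7.4175/3.7936 = 1.95527…
r ≈ ln(R0)/T = ln(3.7936)/1.95527… = 0.68191… → 0.682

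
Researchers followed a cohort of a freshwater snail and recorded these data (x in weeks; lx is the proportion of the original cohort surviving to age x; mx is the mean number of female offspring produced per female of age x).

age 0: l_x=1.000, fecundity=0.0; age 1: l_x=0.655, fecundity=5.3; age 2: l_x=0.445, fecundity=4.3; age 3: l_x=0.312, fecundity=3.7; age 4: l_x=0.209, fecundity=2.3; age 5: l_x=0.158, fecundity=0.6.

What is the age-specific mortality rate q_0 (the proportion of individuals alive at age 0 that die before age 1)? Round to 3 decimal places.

q_0 = (l_0 − l_1) / l_0 = (1 − 0.655) / 1
     = 0.345 / 1 = 0.345 → 0.345

0.345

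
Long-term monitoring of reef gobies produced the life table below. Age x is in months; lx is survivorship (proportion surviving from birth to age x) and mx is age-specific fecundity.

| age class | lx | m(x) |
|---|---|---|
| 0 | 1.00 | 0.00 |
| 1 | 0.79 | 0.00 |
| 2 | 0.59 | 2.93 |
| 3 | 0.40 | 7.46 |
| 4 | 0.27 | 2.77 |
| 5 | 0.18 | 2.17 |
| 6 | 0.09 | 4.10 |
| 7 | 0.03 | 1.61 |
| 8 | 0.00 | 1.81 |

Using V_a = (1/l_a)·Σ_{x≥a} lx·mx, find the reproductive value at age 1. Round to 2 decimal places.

lx·mx for x ≥ 1: 0, 1.7287, 2.984, 0.7479, 0.3906, 0.369, 0.0483, 0 → sum = 6.2685
V_1 = 6.2685 / l_1 = 6.2685 / 0.79 = 7.93481… → 7.93

7.93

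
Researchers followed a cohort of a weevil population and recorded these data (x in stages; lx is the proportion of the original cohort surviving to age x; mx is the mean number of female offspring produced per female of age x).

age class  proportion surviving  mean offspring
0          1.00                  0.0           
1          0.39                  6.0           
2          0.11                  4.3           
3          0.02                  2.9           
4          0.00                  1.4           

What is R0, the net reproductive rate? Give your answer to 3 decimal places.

lx·mx by age: 0, 2.34, 0.473, 0.058, 0
R0 = Σ lx·mx = 2.871 → 2.871

2.871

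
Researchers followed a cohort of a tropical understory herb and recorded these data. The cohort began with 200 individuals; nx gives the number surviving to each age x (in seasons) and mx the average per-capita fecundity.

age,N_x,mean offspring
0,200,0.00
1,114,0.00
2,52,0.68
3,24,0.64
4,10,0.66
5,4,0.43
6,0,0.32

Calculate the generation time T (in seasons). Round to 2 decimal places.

2.57

lx = nx/n0 = nx/200: 1, 0.57, 0.26, 0.12, 0.05, 0.02, 0
lx·mx: 0, 0, 0.1768, 0.0768, 0.033, 0.0086, 0 → R0 = 0.2952
x·lx·mx: 0, 0, 0.3536, 0.2304, 0.132, 0.043, 0 → Σ = 0.759
T = 0.759 / 0.2952 = 2.571138… → 2.57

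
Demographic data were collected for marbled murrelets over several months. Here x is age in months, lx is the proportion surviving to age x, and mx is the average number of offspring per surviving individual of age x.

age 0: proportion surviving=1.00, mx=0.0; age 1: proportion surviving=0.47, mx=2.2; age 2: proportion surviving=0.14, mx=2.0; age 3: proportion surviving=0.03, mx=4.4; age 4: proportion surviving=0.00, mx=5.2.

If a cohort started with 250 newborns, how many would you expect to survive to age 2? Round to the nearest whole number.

35

Expected survivors = N0 · l_2 = 250 × 0.14 = 35 → 35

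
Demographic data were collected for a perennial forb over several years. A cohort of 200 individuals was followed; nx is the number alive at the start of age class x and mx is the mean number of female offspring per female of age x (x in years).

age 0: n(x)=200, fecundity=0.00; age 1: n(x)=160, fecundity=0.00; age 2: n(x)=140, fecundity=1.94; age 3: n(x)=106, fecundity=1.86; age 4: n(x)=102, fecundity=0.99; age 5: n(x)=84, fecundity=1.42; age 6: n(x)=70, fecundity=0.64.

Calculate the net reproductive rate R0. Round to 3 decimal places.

3.669

lx = nx/n0 = nx/200: 1, 0.8, 0.7, 0.53, 0.51, 0.42, 0.35
lx·mx by age: 0, 0, 1.358, 0.9858, 0.5049, 0.5964, 0.224
R0 = Σ lx·mx = 3.6691 → 3.669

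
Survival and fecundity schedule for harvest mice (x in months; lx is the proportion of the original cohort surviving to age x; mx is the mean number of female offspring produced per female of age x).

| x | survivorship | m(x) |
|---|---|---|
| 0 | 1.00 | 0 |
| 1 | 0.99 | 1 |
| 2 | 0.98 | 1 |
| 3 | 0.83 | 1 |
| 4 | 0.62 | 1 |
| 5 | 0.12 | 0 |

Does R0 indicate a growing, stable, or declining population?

R0 = Σ lx·mx = 0 + 0.99 + 0.98 + 0.83 + 0.62 + 0 = 3.42
R0 > 1, so the population is growing.

growing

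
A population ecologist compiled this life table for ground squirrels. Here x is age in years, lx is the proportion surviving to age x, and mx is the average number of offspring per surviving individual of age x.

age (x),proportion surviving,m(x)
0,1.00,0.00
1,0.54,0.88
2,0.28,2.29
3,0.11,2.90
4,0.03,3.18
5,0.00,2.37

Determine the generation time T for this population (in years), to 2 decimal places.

lx·mx: 0, 0.4752, 0.6412, 0.319, 0.0954, 0 → R0 = 1.5308
x·lx·mx: 0, 0.4752, 1.2824, 0.957, 0.3816, 0 → Σ = 3.0962
T = 3.0962 / 1.5308 = 2.022603… → 2.02

2.02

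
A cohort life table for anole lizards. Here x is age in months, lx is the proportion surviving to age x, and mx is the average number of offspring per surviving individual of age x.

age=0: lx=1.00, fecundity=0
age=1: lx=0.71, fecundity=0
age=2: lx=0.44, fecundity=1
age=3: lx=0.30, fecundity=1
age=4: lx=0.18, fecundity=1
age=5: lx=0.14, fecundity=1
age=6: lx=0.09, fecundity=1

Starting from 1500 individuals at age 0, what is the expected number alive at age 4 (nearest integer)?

270

Expected survivors = N0 · l_4 = 1500 × 0.18 = 270 → 270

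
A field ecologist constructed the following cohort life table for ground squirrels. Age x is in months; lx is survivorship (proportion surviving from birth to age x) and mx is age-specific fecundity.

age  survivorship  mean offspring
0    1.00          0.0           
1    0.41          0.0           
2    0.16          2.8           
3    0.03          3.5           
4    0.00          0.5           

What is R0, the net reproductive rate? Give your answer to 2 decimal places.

0.55

lx·mx by age: 0, 0, 0.448, 0.105, 0
R0 = Σ lx·mx = 0.553 → 0.55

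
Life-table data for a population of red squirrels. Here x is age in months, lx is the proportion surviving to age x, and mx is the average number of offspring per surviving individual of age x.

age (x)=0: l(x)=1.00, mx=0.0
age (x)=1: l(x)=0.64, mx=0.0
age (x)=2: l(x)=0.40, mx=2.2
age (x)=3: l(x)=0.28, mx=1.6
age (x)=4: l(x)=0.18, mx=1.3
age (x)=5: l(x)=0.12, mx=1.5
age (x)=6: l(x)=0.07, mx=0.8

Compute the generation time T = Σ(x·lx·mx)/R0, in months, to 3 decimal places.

2.934

lx·mx: 0, 0, 0.88, 0.448, 0.234, 0.18, 0.056 → R0 = 1.798
x·lx·mx: 0, 0, 1.76, 1.344, 0.936, 0.9, 0.336 → Σ = 5.276
T = 5.276 / 1.798 = 2.934372… → 2.934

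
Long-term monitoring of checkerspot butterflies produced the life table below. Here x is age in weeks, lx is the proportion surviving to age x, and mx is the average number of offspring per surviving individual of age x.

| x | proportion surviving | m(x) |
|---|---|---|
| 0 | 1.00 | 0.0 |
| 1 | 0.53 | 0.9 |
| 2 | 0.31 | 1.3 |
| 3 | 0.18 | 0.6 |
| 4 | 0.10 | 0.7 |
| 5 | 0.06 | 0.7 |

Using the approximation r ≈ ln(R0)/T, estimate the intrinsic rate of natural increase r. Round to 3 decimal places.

R0 = Σ lx·mx = 0 + 0.477 + 0.403 + 0.108 + 0.07 + 0.042 = 1.1
Σ x·lx·mx = 2.097; T = 2.097/1.1 = 1.90636…
r ≈ ln(R0)/T = ln(1.1)/1.90636… = 0.05… → 0.050

0.050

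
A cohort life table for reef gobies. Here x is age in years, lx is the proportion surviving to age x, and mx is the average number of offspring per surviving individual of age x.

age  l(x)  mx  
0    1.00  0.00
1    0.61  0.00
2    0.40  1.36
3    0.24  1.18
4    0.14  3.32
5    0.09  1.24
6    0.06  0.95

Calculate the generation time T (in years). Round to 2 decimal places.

3.22

lx·mx: 0, 0, 0.544, 0.2832, 0.4648, 0.1116, 0.057 → R0 = 1.4606
x·lx·mx: 0, 0, 1.088, 0.8496, 1.8592, 0.558, 0.342 → Σ = 4.6968
T = 4.6968 / 1.4606 = 3.215665… → 3.22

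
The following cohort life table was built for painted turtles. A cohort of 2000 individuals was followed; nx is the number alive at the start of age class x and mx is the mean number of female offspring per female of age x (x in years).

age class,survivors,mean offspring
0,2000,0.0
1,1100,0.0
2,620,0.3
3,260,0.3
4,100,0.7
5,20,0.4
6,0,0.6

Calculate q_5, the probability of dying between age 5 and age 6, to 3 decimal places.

lx = nx/n0 = nx/2000: 1, 0.55, 0.31, 0.13, 0.05, 0.01, 0
q_5 = (l_5 − l_6) / l_5 = (0.01 − 0) / 0.01
     = 0.01 / 0.01 = 1 → 1.000

1.000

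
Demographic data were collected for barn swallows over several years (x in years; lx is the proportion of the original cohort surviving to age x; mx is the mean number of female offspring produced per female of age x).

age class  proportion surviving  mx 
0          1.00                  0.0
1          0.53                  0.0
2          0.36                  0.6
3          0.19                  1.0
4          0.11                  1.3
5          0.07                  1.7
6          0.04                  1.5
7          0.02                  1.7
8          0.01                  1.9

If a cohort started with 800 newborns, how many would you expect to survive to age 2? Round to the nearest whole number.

Expected survivors = N0 · l_2 = 800 × 0.36 = 288 → 288

288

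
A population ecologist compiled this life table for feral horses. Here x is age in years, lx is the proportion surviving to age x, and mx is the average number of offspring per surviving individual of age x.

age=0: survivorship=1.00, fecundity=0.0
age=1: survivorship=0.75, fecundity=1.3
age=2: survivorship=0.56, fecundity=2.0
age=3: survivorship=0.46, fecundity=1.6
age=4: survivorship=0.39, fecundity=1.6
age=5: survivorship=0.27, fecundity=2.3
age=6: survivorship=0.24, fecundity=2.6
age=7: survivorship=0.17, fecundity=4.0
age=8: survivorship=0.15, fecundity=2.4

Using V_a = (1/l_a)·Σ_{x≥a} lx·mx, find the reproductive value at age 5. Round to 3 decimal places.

8.463

lx·mx for x ≥ 5: 0.621, 0.624, 0.68, 0.36 → sum = 2.285
V_5 = 2.285 / l_5 = 2.285 / 0.27 = 8.462963… → 8.463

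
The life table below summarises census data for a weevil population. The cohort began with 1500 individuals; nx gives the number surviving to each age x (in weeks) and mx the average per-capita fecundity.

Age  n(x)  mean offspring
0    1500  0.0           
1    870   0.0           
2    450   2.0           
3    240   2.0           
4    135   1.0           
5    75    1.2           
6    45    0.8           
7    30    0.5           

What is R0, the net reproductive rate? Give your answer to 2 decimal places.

lx = nx/n0 = nx/1500: 1, 0.58, 0.3, 0.16, 0.09, 0.05, 0.03, 0.02
lx·mx by age: 0, 0, 0.6, 0.32, 0.09, 0.06, 0.024, 0.01
R0 = Σ lx·mx = 1.104 → 1.10

1.10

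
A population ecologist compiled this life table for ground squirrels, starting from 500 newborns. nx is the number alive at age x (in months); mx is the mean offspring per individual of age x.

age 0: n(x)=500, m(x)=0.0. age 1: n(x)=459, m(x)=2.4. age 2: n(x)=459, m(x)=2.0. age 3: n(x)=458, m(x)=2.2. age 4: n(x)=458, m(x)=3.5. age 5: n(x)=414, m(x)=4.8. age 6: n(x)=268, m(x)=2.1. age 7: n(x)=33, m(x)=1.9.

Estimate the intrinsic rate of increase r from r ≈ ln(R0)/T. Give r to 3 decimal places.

0.741

lx = nx/n0 = nx/500: 1, 0.918, 0.918, 0.916, 0.916, 0.828, 0.536, 0.066
R0 = Σ lx·mx = 0 + 2.2032 + 1.836 + 2.0152 + 3.206 + 3.9744 + 1.1256 + 0.1254 = 14.4858
Σ x·lx·mx = 52.2482; T = 52.2482/14.4858 = 3.60686…
r ≈ ln(R0)/T = ln(14.4858)/3.60686… = 0.74114… → 0.741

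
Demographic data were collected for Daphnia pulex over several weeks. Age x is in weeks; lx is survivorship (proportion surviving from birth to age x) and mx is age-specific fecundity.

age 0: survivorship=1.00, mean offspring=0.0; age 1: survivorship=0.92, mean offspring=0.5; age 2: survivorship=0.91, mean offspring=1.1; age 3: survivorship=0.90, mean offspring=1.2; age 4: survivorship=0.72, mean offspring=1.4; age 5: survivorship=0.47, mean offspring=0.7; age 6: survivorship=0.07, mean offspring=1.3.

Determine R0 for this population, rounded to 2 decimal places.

3.97

lx·mx by age: 0, 0.46, 1.001, 1.08, 1.008, 0.329, 0.091
R0 = Σ lx·mx = 3.969 → 3.97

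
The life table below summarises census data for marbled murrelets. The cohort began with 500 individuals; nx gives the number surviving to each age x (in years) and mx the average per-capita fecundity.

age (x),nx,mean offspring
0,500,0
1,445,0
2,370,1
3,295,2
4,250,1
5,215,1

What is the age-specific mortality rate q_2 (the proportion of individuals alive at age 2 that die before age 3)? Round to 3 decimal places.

0.203

lx = nx/n0 = nx/500: 1, 0.89, 0.74, 0.59, 0.5, 0.43
q_2 = (l_2 − l_3) / l_2 = (0.74 − 0.59) / 0.74
     = 0.15 / 0.74 = 0.202703… → 0.203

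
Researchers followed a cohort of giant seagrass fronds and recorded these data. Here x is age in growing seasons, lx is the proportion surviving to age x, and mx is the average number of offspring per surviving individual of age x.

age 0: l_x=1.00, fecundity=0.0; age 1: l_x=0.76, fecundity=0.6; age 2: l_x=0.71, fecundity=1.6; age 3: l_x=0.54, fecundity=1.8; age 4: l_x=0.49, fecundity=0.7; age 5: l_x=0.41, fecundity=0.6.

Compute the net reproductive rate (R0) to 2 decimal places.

lx·mx by age: 0, 0.456, 1.136, 0.972, 0.343, 0.246
R0 = Σ lx·mx = 3.153 → 3.15

3.15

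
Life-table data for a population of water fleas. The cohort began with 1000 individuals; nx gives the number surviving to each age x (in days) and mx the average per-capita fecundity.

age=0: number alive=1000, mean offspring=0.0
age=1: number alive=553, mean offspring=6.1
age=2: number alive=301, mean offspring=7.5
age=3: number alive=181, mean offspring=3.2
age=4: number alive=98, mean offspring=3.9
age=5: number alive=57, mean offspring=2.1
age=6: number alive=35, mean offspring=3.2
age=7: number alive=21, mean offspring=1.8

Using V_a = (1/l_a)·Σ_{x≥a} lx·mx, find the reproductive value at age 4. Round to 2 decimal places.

lx = nx/n0 = nx/1000: 1, 0.553, 0.301, 0.181, 0.098, 0.057, 0.035, 0.021
lx·mx for x ≥ 4: 0.3822, 0.1197, 0.112, 0.0378 → sum = 0.6517
V_4 = 0.6517 / l_4 = 0.6517 / 0.098 = 6.65 → 6.65

6.65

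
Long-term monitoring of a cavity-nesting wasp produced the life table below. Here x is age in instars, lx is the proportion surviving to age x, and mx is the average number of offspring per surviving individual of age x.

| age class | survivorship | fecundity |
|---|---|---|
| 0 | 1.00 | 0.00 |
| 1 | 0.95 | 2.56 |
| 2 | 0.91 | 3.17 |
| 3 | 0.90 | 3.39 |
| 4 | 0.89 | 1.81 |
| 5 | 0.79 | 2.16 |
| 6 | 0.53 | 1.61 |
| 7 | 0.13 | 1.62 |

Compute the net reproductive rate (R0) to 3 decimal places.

lx·mx by age: 0, 2.432, 2.8847, 3.051, 1.6109, 1.7064, 0.8533, 0.2106
R0 = Σ lx·mx = 12.7489 → 12.749

12.749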